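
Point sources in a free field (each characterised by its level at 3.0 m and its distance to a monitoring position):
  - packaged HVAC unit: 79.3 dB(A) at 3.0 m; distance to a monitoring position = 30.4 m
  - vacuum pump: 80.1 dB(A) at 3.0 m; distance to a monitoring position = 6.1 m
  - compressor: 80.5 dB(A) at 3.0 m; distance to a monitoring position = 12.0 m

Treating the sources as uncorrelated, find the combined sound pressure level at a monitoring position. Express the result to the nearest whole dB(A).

75 dB(A)

First find each source's level at the receiver (point-source: −20·log₁₀(r/r_ref)), then combine on an intensity basis.
packaged HVAC unit: 79.3 − 20·log₁₀(30.4/3.0) = 79.3 − 20.12 = 59.18 dB(A).
vacuum pump: 80.1 − 20·log₁₀(6.1/3.0) = 80.1 − 6.16 = 73.94 dB(A).
compressor: 80.5 − 20·log₁₀(12.0/3.0) = 80.5 − 12.04 = 68.46 dB(A).
Σ 10^(L/10) = 3.259e+07 → L_total = 10·log₁₀(3.259e+07) = 75.13 dB(A).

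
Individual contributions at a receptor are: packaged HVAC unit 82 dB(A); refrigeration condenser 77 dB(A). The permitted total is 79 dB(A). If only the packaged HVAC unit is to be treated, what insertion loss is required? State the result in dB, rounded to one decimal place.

The untreated sources together contribute 10^(77/10) = 5.012e+07, i.e. 77.00 dB(A).
To meet 79 dB(A) overall, the treated packaged HVAC unit may contribute at most 10^(79/10) − 5.012e+07 = 2.931e+07, i.e. 74.67 dB(A).
Required insertion loss = 82 − 74.67 = 7.33 dB.

7.3 dB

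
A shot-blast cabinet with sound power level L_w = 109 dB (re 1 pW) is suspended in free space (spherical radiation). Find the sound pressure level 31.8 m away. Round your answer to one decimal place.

Free-field spherical radiation: L_p = L_w − 10·log₁₀(4π·r²), r = 31.8 m.
4π·r² = 1.271e+04 m², 10·log₁₀ of that is 41.041 dB.
L_p = 109 − 41.041 = 67.96 dB.

68.0 dB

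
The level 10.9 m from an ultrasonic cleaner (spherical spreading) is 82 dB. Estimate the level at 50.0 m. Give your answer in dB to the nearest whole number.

69 dB

Point-source attenuation: ΔL = 20·log₁₀(r₂/r₁) = 20·log₁₀(50.0/10.9) = 13.231 dB.
L₂ = 82 − 20·log₁₀(50.0/10.9) = 82 − 13.231 = 68.77 dB.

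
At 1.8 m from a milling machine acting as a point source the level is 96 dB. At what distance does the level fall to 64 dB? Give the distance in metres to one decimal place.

Point-source spreading drops the level by 20·log₁₀(r₂/r₁); inverting, r₂/r₁ = 10^(ΔL/20).
r₂ = 1.8·10^((96−64)/20) = 1.8·10^(32.0/20) = 71.66 m.

71.7 m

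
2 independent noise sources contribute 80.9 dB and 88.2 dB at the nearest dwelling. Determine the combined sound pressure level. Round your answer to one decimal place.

88.9 dB

Incoherent sources combine by intensity addition: L_total = 10·log₁₀(Σ 10^(L_i/10)).
Σ 10^(L/10) = 10^(80.9/10) + 10^(88.2/10) = 7.837e+08.
L_total = 10·log₁₀(7.837e+08) = 88.94 dB.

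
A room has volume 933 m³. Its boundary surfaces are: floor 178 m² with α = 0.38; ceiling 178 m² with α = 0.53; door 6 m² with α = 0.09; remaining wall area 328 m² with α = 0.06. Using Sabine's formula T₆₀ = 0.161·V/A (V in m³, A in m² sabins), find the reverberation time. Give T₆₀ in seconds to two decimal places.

Summing Sᵢαᵢ: 178·0.38 + 178·0.53 + 6·0.09 + 328·0.06 = 182.20 m².
T₆₀ = 0.161·V/A = 0.161·933/182.20 = 0.824 s.

0.82 s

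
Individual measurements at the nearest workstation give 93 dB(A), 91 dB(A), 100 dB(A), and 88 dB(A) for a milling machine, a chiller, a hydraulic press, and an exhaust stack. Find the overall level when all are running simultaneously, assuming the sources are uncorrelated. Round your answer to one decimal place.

Incoherent sources combine by intensity addition: L_total = 10·log₁₀(Σ 10^(L_i/10)).
Σ 10^(L/10) = 10^(93/10) + 10^(91/10) + 10^(100/10) + 10^(88/10) = 1.389e+10.
L_total = 10·log₁₀(1.389e+10) = 101.43 dB(A).

101.4 dB(A)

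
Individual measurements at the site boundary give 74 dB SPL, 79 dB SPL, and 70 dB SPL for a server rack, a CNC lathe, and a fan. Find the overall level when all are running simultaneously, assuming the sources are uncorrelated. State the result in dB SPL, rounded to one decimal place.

For uncorrelated sources the intensities add, so convert each level to linear form, sum, and take 10·log₁₀ of the total.
Σ 10^(L/10) = 10^(74/10) + 10^(79/10) + 10^(70/10) = 1.146e+08.
L_total = 10·log₁₀(1.146e+08) = 80.59 dB SPL.

80.6 dB SPL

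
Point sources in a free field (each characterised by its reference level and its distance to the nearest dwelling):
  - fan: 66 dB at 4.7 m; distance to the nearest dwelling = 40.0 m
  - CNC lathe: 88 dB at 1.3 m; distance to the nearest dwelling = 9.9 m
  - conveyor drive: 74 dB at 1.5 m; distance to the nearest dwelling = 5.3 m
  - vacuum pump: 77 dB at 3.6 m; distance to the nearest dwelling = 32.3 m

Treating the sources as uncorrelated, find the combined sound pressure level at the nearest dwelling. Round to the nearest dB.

Propagate each source to the receiver with L = L_ref − 20·log₁₀(r/r_ref), then add intensities.
fan: 66 − 20·log₁₀(40.0/4.7) = 66 − 18.60 = 47.40 dB.
CNC lathe: 88 − 20·log₁₀(9.9/1.3) = 88 − 17.63 = 70.37 dB.
conveyor drive: 74 − 20·log₁₀(5.3/1.5) = 74 − 10.96 = 63.04 dB.
vacuum pump: 77 − 20·log₁₀(32.3/3.6) = 77 − 19.06 = 57.94 dB.
Σ 10^(L/10) = 1.357e+07 → L_total = 10·log₁₀(1.357e+07) = 71.33 dB.

71 dB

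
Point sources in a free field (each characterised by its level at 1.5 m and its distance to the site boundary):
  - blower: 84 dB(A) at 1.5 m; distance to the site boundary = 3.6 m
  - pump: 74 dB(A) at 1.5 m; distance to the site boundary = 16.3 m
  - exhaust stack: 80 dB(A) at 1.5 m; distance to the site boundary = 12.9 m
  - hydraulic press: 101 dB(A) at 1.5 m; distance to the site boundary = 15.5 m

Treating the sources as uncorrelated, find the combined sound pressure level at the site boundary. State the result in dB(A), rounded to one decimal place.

82.1 dB(A)

Apply inverse-square spreading to bring every level to the receiver, then sum 10^(L/10).
blower: 84 − 20·log₁₀(3.6/1.5) = 84 − 7.60 = 76.40 dB(A).
pump: 74 − 20·log₁₀(16.3/1.5) = 74 − 20.72 = 53.28 dB(A).
exhaust stack: 80 − 20·log₁₀(12.9/1.5) = 80 − 18.69 = 61.31 dB(A).
hydraulic press: 101 − 20·log₁₀(15.5/1.5) = 101 − 20.28 = 80.72 dB(A).
Σ 10^(L/10) = 1.631e+08 → L_total = 10·log₁₀(1.631e+08) = 82.12 dB(A).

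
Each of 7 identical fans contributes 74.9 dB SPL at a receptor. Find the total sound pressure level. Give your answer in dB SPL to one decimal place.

83.4 dB SPL

N identical incoherent sources raise the level by 10·log₁₀ N.
L_total = 74.9 + 10·log₁₀(7) = 74.9 + 8.451 = 83.35 dB SPL.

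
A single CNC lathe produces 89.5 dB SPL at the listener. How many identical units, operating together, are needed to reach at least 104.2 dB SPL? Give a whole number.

Need L₁ + 10·log₁₀ N ≥ 104.2, i.e. log₁₀ N ≥ 1.47.
N ≥ 10^(14.7/10) = 29.512, so N = 30.

30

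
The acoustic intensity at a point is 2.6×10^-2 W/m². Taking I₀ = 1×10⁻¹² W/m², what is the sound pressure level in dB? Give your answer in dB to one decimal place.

104.1 dB

L = 10·log₁₀(I/I₀) = 10·log₁₀(2.6×10^-2/10⁻¹²) = 10·log₁₀(2.6×10^10).
L = 10·(0.4150 + 10) = 104.15 dB.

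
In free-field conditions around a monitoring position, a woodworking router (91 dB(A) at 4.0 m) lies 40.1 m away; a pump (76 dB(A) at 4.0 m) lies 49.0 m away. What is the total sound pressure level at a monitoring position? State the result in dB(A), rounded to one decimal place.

71.1 dB(A)

First find each source's level at the receiver (point-source: −20·log₁₀(r/r_ref)), then combine on an intensity basis.
woodworking router: 91 − 20·log₁₀(40.1/4.0) = 91 − 20.02 = 70.98 dB(A).
pump: 76 − 20·log₁₀(49.0/4.0) = 76 − 21.76 = 54.24 dB(A).
Σ 10^(L/10) = 1.279e+07 → L_total = 10·log₁₀(1.279e+07) = 71.07 dB(A).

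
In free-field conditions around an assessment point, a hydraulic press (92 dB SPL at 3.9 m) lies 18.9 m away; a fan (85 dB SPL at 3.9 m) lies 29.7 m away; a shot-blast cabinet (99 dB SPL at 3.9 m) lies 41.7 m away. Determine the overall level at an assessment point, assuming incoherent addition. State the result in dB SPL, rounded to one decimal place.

First find each source's level at the receiver (point-source: −20·log₁₀(r/r_ref)), then combine on an intensity basis.
hydraulic press: 92 − 20·log₁₀(18.9/3.9) = 92 − 13.71 = 78.29 dB SPL.
fan: 85 − 20·log₁₀(29.7/3.9) = 85 − 17.63 = 67.37 dB SPL.
shot-blast cabinet: 99 − 20·log₁₀(41.7/3.9) = 99 − 20.58 = 78.42 dB SPL.
Σ 10^(L/10) = 1.424e+08 → L_total = 10·log₁₀(1.424e+08) = 81.54 dB SPL.

81.5 dB SPL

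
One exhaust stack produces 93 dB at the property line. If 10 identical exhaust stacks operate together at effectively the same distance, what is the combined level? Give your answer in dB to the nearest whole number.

103 dB

With 10 equal, uncorrelated contributions the intensity is 10× that of one unit, giving a rise of 10·log₁₀ 10.
L_total = 93 + 10·log₁₀(10) = 93 + 10.000 = 103.00 dB.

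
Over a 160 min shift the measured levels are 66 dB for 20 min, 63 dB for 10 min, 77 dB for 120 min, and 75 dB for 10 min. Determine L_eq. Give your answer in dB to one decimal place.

Weight each interval's intensity by its duration and average over T = 160 min:
Σ tᵢ·10^(Lᵢ/10) = 20·10^(66/10) + 10·10^(63/10) + 120·10^(77/10) + 10·10^(75/10) = 6.430e+09.
L_eq = 10·log₁₀(6.430e+09/160) = 76.04 dB.

76.0 dB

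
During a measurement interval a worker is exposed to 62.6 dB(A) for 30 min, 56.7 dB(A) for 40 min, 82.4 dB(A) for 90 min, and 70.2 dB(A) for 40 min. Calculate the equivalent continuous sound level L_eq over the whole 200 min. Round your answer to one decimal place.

L_eq = 10·log₁₀[(1/T)·Σ tᵢ·10^(Lᵢ/10)] with T = 200 min.
Σ tᵢ·10^(Lᵢ/10) = 30·10^(62.6/10) + 40·10^(56.7/10) + 90·10^(82.4/10) + 40·10^(70.2/10) = 1.613e+10.
L_eq = 10·log₁₀(1.613e+10/200) = 79.07 dB(A).

79.1 dB(A)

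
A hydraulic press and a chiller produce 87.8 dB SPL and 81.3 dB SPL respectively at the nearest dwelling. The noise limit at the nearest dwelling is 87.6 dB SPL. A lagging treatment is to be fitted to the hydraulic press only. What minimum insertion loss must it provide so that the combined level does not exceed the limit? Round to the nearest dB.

Everything except the hydraulic press sums to 10^(81.3/10) = 1.349e+08 in linear terms, 81.30 dB SPL.
To meet 87.6 dB SPL overall, the treated hydraulic press may contribute at most 10^(87.6/10) − 1.349e+08 = 4.405e+08, i.e. 86.44 dB SPL.
Required insertion loss = 87.8 − 86.44 = 1.36 dB.

1 dB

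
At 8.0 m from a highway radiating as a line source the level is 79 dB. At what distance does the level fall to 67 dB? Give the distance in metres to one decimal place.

126.8 m

The 12.0 dB drop corresponds to a distance ratio of 10^(12.0/10) for a line source.
r₂ = 8.0·10^((79−67)/10) = 8.0·10^(12.0/10) = 126.79 m.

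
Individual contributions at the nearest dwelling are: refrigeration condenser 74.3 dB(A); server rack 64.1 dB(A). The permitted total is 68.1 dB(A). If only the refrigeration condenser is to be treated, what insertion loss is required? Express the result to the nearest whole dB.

8 dB

Fixed contribution from the other source: Σ 10^(L/10) = 10^(64.1/10) = 2.570e+06 (64.10 dB(A)).
The limit corresponds to 10^(68.1/10) = 6.457e+06; subtracting the fixed part leaves 3.886e+06 for the refrigeration condenser, i.e. 65.90 dB(A).
So the refrigeration condenser must be reduced from 74.3 to 65.90 dB(A): IL = 8.40 dB.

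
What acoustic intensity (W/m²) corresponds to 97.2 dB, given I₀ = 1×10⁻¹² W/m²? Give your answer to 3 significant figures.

0.00525 W/m²

I = I₀·10^(L/10) = 10⁻¹² × 10^(97.2/10) = 10^(-2.280).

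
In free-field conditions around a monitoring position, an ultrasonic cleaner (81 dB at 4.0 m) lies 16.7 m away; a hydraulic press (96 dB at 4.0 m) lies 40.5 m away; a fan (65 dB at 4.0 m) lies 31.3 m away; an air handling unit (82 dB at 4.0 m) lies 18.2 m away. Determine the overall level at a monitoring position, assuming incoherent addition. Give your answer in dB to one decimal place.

77.3 dB

Apply inverse-square spreading to bring every level to the receiver, then sum 10^(L/10).
ultrasonic cleaner: 81 − 20·log₁₀(16.7/4.0) = 81 − 12.41 = 68.59 dB.
hydraulic press: 96 − 20·log₁₀(40.5/4.0) = 96 − 20.11 = 75.89 dB.
fan: 65 − 20·log₁₀(31.3/4.0) = 65 − 17.87 = 47.13 dB.
air handling unit: 82 − 20·log₁₀(18.2/4.0) = 82 − 13.16 = 68.84 dB.
Σ 10^(L/10) = 5.376e+07 → L_total = 10·log₁₀(5.376e+07) = 77.30 dB.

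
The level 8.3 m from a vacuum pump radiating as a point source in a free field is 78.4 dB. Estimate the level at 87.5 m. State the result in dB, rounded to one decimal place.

57.9 dB

For a point source, L₂ = L₁ − 20·log₁₀(r₂/r₁).
L₂ = 78.4 − 20·log₁₀(87.5/8.3) = 78.4 − 20.459 = 57.94 dB.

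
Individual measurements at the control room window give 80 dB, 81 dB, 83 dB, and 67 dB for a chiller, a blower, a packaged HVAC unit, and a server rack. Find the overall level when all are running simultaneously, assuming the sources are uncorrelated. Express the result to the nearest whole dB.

86 dB

For uncorrelated sources the intensities add, so convert each level to linear form, sum, and take 10·log₁₀ of the total.
Σ 10^(L/10) = 10^(80/10) + 10^(81/10) + 10^(83/10) + 10^(67/10) = 4.304e+08.
L_total = 10·log₁₀(4.304e+08) = 86.34 dB.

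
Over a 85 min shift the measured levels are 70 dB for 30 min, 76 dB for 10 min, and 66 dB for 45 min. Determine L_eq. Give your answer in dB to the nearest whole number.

Weight each interval's intensity by its duration and average over T = 85 min:
Σ tᵢ·10^(Lᵢ/10) = 30·10^(70/10) + 10·10^(76/10) + 45·10^(66/10) = 8.773e+08.
L_eq = 10·log₁₀(8.773e+08/85) = 70.14 dB.

70 dB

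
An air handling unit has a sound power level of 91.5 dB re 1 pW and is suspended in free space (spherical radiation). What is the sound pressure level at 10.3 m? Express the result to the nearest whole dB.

60 dB

Free-field spherical radiation: L_p = L_w − 10·log₁₀(4π·r²), r = 10.3 m.
4π·r² = 1333 m², 10·log₁₀ of that is 31.249 dB.
L_p = 91.5 − 31.249 = 60.25 dB.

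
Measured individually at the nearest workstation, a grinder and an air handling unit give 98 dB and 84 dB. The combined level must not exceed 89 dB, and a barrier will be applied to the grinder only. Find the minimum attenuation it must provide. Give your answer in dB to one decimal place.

10.7 dB

Fixed contribution from the other source: Σ 10^(L/10) = 10^(84/10) = 2.512e+08 (84.00 dB).
To meet 89 dB overall, the treated grinder may contribute at most 10^(89/10) − 2.512e+08 = 5.431e+08, i.e. 87.35 dB.
Required insertion loss = 98 − 87.35 = 10.65 dB.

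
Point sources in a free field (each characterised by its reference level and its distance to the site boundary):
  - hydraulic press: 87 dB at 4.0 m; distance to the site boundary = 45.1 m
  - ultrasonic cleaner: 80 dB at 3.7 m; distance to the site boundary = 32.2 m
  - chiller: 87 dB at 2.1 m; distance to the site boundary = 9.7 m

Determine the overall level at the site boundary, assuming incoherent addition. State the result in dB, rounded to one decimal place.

74.6 dB

Apply inverse-square spreading to bring every level to the receiver, then sum 10^(L/10).
hydraulic press: 87 − 20·log₁₀(45.1/4.0) = 87 − 21.04 = 65.96 dB.
ultrasonic cleaner: 80 − 20·log₁₀(32.2/3.7) = 80 − 18.79 = 61.21 dB.
chiller: 87 − 20·log₁₀(9.7/2.1) = 87 − 13.29 = 73.71 dB.
Σ 10^(L/10) = 2.875e+07 → L_total = 10·log₁₀(2.875e+07) = 74.59 dB.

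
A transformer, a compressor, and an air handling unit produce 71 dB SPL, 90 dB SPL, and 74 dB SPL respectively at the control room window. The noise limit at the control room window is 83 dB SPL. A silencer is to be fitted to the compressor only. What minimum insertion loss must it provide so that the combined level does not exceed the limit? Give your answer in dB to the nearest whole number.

Fixed contribution from the other sources: Σ 10^(L/10) = 10^(71/10) + 10^(74/10) = 3.771e+07 (75.76 dB SPL).
To meet 83 dB SPL overall, the treated compressor may contribute at most 10^(83/10) − 3.771e+07 = 1.618e+08, i.e. 82.09 dB SPL.
Required insertion loss = 90 − 82.09 = 7.91 dB.

8 dB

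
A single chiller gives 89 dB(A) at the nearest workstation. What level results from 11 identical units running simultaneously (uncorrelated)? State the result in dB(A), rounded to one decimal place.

N identical incoherent sources raise the level by 10·log₁₀ N.
L_total = 89 + 10·log₁₀(11) = 89 + 10.414 = 99.41 dB(A).

99.4 dB(A)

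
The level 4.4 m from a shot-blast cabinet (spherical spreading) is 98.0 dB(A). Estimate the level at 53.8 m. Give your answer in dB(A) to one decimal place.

76.3 dB(A)

Point-source attenuation: ΔL = 20·log₁₀(r₂/r₁) = 20·log₁₀(53.8/4.4) = 21.747 dB.
L₂ = 98.0 − 20·log₁₀(53.8/4.4) = 98.0 − 21.747 = 76.25 dB(A).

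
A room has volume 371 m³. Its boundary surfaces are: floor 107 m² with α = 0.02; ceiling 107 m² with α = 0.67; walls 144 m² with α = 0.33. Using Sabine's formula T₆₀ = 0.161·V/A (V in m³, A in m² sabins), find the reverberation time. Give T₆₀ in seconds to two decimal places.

0.49 s

Summing Sᵢαᵢ: 107·0.02 + 107·0.67 + 144·0.33 = 121.35 m².
T₆₀ = 0.161·V/A = 0.161·371/121.35 = 0.492 s.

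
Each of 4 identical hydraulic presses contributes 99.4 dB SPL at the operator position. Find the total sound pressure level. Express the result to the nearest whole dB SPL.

105 dB SPL

L_total = L₁ + 10·log₁₀ N for N identical incoherent sources.
L_total = 99.4 + 10·log₁₀(4) = 99.4 + 6.021 = 105.42 dB SPL.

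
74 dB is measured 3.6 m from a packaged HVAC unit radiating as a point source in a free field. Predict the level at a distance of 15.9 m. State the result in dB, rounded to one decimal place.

61.1 dB

Point-source attenuation: ΔL = 20·log₁₀(r₂/r₁) = 20·log₁₀(15.9/3.6) = 12.902 dB.
L₂ = 74 − 20·log₁₀(15.9/3.6) = 74 − 12.902 = 61.10 dB.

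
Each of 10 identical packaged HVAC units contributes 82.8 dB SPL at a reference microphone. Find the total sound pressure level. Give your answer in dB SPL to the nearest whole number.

N identical incoherent sources raise the level by 10·log₁₀ N.
L_total = 82.8 + 10·log₁₀(10) = 82.8 + 10.000 = 92.80 dB SPL.

93 dB SPL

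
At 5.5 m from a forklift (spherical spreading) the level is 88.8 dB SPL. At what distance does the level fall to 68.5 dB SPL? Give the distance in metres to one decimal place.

56.9 m

The 20.3 dB drop corresponds to a distance ratio of 10^(20.3/20) for a point source.
r₂ = 5.5·10^((88.8−68.5)/20) = 5.5·10^(20.3/20) = 56.93 m.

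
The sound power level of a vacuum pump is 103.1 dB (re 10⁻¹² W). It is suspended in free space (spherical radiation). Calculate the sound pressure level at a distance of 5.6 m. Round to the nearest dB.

77 dB

The power spreads over a sphere of area 4π·r², so L_p = L_w − 10·log₁₀(4π·r²).
4π·r² = 394.1 m², 10·log₁₀ of that is 25.956 dB.
L_p = 103.1 − 25.956 = 77.14 dB.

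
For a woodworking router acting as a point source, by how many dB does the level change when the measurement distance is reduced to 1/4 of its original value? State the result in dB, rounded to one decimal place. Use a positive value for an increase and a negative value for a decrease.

With spherical spreading the level changes by −20·log₁₀(r₂/r₁).
ΔL = −20·log₁₀(0.25) = +12.04 dB.

+12.0 dB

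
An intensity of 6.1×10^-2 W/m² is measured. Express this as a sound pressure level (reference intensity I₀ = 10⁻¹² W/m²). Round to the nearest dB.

108 dB

I/I₀ = 6.1×10^-2/10⁻¹² = 6.1×10^10, and L = 10·log₁₀(I/I₀).
L = 10·(0.7853 + 10) = 107.85 dB.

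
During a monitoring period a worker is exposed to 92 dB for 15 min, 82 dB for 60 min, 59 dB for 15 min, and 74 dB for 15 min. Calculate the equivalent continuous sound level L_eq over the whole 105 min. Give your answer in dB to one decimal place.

The energy average is taken in the linear domain: L_eq = 10·log₁₀[(Σ tᵢ·10^(Lᵢ/10))/T], T = 105 min.
Σ tᵢ·10^(Lᵢ/10) = 15·10^(92/10) + 60·10^(82/10) + 15·10^(59/10) + 15·10^(74/10) = 3.367e+10.
L_eq = 10·log₁₀(3.367e+10/105) = 85.06 dB.

85.1 dB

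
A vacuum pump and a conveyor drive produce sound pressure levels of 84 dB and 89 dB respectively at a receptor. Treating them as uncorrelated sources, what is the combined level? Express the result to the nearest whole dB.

Incoherent sources combine by intensity addition: L_total = 10·log₁₀(Σ 10^(L_i/10)).
Σ 10^(L/10) = 10^(84/10) + 10^(89/10) = 1.046e+09.
L_total = 10·log₁₀(1.046e+09) = 90.19 dB.

90 dB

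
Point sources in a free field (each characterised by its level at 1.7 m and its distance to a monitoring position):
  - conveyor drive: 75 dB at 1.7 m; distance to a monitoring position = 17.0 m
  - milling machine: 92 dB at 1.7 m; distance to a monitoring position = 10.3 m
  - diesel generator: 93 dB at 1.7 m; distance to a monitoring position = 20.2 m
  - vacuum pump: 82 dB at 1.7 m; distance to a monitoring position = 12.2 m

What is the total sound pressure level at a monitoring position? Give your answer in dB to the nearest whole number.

78 dB

Propagate each source to the receiver with L = L_ref − 20·log₁₀(r/r_ref), then add intensities.
conveyor drive: 75 − 20·log₁₀(17.0/1.7) = 75 − 20.00 = 55.00 dB.
milling machine: 92 − 20·log₁₀(10.3/1.7) = 92 − 15.65 = 76.35 dB.
diesel generator: 93 − 20·log₁₀(20.2/1.7) = 93 − 21.50 = 71.50 dB.
vacuum pump: 82 − 20·log₁₀(12.2/1.7) = 82 − 17.12 = 64.88 dB.
Σ 10^(L/10) = 6.070e+07 → L_total = 10·log₁₀(6.070e+07) = 77.83 dB.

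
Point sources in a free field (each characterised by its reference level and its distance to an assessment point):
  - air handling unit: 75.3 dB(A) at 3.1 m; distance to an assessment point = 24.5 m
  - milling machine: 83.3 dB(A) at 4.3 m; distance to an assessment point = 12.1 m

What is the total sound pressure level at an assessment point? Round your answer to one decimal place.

First find each source's level at the receiver (point-source: −20·log₁₀(r/r_ref)), then combine on an intensity basis.
air handling unit: 75.3 − 20·log₁₀(24.5/3.1) = 75.3 − 17.96 = 57.34 dB(A).
milling machine: 83.3 − 20·log₁₀(12.1/4.3) = 83.3 − 8.99 = 74.31 dB(A).
Σ 10^(L/10) = 2.754e+07 → L_total = 10·log₁₀(2.754e+07) = 74.40 dB(A).

74.4 dB(A)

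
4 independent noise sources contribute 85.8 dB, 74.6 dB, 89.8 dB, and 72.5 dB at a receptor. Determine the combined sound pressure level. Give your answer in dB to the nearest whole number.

Incoherent sources combine by intensity addition: L_total = 10·log₁₀(Σ 10^(L_i/10)).
Σ 10^(L/10) = 10^(85.8/10) + 10^(74.6/10) + 10^(89.8/10) + 10^(72.5/10) = 1.382e+09.
L_total = 10·log₁₀(1.382e+09) = 91.40 dB.

91 dB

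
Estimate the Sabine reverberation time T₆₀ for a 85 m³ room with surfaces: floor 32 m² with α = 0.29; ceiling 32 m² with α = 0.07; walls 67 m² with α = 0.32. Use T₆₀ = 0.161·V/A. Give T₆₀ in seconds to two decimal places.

0.42 s

A = Σ Sᵢαᵢ = 32·0.29 + 32·0.07 + 67·0.32 = 32.96 m².
T₆₀ = 0.161 × 85 / 32.96 = 0.415 s.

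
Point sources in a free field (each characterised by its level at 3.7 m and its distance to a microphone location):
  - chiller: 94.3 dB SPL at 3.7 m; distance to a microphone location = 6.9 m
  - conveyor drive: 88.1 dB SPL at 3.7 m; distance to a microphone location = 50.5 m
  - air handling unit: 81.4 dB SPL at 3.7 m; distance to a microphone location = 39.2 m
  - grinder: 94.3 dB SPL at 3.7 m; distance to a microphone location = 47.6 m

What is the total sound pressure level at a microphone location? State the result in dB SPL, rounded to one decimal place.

Apply inverse-square spreading to bring every level to the receiver, then sum 10^(L/10).
chiller: 94.3 − 20·log₁₀(6.9/3.7) = 94.3 − 5.41 = 88.89 dB SPL.
conveyor drive: 88.1 − 20·log₁₀(50.5/3.7) = 88.1 − 22.70 = 65.40 dB SPL.
air handling unit: 81.4 − 20·log₁₀(39.2/3.7) = 81.4 − 20.50 = 60.90 dB SPL.
grinder: 94.3 − 20·log₁₀(47.6/3.7) = 94.3 − 22.19 = 72.11 dB SPL.
Σ 10^(L/10) = 7.949e+08 → L_total = 10·log₁₀(7.949e+08) = 89.00 dB SPL.

89.0 dB SPL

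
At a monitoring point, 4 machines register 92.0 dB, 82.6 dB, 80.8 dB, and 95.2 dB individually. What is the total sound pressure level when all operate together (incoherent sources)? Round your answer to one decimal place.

97.2 dB

For uncorrelated sources the intensities add, so convert each level to linear form, sum, and take 10·log₁₀ of the total.
Σ 10^(L/10) = 10^(92.0/10) + 10^(82.6/10) + 10^(80.8/10) + 10^(95.2/10) = 5.198e+09.
L_total = 10·log₁₀(5.198e+09) = 97.16 dB.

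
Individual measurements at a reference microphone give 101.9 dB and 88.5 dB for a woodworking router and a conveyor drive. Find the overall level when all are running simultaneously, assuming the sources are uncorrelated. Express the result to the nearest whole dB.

For uncorrelated sources the intensities add, so convert each level to linear form, sum, and take 10·log₁₀ of the total.
Σ 10^(L/10) = 10^(101.9/10) + 10^(88.5/10) = 1.620e+10.
L_total = 10·log₁₀(1.620e+10) = 102.09 dB.

102 dB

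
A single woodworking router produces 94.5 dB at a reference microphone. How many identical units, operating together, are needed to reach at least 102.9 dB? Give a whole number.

The shortfall is 102.9 − 94.5 = 8.4 dB, and N units add 10·log₁₀ N, so need 10·log₁₀ N ≥ 8.4.
N ≥ 10^(8.4/10) = 6.918, so N = 7.

7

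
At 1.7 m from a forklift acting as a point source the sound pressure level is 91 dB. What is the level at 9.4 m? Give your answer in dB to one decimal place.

Spherical spreading from a point source gives a 20·log₁₀(r₂/r₁) drop.
L₂ = 91 − 20·log₁₀(9.4/1.7) = 91 − 14.854 = 76.15 dB.

76.1 dB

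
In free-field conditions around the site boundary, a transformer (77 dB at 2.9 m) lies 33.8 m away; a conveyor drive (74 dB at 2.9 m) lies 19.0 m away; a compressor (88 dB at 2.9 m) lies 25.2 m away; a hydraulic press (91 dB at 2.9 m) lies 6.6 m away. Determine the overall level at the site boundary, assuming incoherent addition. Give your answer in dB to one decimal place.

Propagate each source to the receiver with L = L_ref − 20·log₁₀(r/r_ref), then add intensities.
transformer: 77 − 20·log₁₀(33.8/2.9) = 77 − 21.33 = 55.67 dB.
conveyor drive: 74 − 20·log₁₀(19.0/2.9) = 74 − 16.33 = 57.67 dB.
compressor: 88 − 20·log₁₀(25.2/2.9) = 88 − 18.78 = 69.22 dB.
hydraulic press: 91 − 20·log₁₀(6.6/2.9) = 91 − 7.14 = 83.86 dB.
Σ 10^(L/10) = 2.524e+08 → L_total = 10·log₁₀(2.524e+08) = 84.02 dB.

84.0 dB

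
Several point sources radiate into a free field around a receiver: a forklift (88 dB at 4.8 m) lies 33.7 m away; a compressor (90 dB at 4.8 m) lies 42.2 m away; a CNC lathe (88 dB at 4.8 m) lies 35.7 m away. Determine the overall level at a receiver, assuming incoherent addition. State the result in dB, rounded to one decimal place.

75.7 dB

Propagate each source to the receiver with L = L_ref − 20·log₁₀(r/r_ref), then add intensities.
forklift: 88 − 20·log₁₀(33.7/4.8) = 88 − 16.93 = 71.07 dB.
compressor: 90 − 20·log₁₀(42.2/4.8) = 90 − 18.88 = 71.12 dB.
CNC lathe: 88 − 20·log₁₀(35.7/4.8) = 88 − 17.43 = 70.57 dB.
Σ 10^(L/10) = 3.714e+07 → L_total = 10·log₁₀(3.714e+07) = 75.70 dB.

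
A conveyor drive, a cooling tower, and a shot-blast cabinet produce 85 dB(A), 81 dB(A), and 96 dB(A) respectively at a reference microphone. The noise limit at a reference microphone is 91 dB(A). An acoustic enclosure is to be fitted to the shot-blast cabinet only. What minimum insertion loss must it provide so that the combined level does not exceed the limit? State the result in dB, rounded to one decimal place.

6.9 dB

Fixed contribution from the other sources: Σ 10^(L/10) = 10^(85/10) + 10^(81/10) = 4.421e+08 (86.46 dB(A)).
To meet 91 dB(A) overall, the treated shot-blast cabinet may contribute at most 10^(91/10) − 4.421e+08 = 8.168e+08, i.e. 89.12 dB(A).
Required insertion loss = 96 − 89.12 = 6.88 dB.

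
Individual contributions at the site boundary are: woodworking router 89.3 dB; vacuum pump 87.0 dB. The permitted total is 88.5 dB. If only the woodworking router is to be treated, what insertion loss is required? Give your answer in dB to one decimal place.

6.1 dB

Fixed contribution from the other source: Σ 10^(L/10) = 10^(87.0/10) = 5.012e+08 (87.00 dB).
The limit corresponds to 10^(88.5/10) = 7.079e+08; subtracting the fixed part leaves 2.068e+08 for the woodworking router, i.e. 83.15 dB.
So the woodworking router must be reduced from 89.3 to 83.15 dB: IL = 6.15 dB.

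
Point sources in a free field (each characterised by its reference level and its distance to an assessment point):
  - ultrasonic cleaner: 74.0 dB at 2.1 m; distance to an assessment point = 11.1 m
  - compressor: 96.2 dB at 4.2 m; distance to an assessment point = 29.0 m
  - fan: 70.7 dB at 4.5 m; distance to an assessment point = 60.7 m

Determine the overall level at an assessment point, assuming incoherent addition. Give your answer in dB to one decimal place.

79.5 dB

Propagate each source to the receiver with L = L_ref − 20·log₁₀(r/r_ref), then add intensities.
ultrasonic cleaner: 74.0 − 20·log₁₀(11.1/2.1) = 74.0 − 14.46 = 59.54 dB.
compressor: 96.2 − 20·log₁₀(29.0/4.2) = 96.2 − 16.78 = 79.42 dB.
fan: 70.7 − 20·log₁₀(60.7/4.5) = 70.7 − 22.60 = 48.10 dB.
Σ 10^(L/10) = 8.840e+07 → L_total = 10·log₁₀(8.840e+07) = 79.46 dB.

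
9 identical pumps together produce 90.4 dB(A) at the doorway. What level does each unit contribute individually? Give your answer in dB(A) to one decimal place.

80.9 dB(A)

Dividing the total intensity by 9 lowers the level by 10·log₁₀ 9 = 9.542 dB: L₁ = 90.4 − 9.542.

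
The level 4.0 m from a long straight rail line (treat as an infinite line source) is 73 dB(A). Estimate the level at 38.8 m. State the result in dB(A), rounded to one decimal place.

For a line source, L₂ = L₁ − 10·log₁₀(r₂/r₁).
L₂ = 73 − 10·log₁₀(38.8/4.0) = 73 − 9.868 = 63.13 dB(A).

63.1 dB(A)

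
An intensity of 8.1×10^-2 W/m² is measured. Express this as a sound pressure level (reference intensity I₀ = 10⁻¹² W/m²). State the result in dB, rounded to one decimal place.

I/I₀ = 8.1×10^-2/10⁻¹² = 8.1×10^10, and L = 10·log₁₀(I/I₀).
L = 10·(0.9085 + 10) = 109.08 dB.

109.1 dB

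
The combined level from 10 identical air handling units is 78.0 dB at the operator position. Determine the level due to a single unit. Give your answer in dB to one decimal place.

10 equal contributions raise the level by 10·log₁₀ 10 = 10.000 dB, so each unit alone gives 78.0 − 10.000.

68.0 dB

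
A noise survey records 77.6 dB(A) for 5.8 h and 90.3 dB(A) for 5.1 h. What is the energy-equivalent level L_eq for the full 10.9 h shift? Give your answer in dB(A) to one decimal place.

87.3 dB(A)

L_eq = 10·log₁₀[(1/T)·Σ tᵢ·10^(Lᵢ/10)] with T = 10.9 h.
Σ tᵢ·10^(Lᵢ/10) = 5.8·10^(77.6/10) + 5.1·10^(90.3/10) = 5.799e+09.
L_eq = 10·log₁₀(5.799e+09/10.9) = 87.26 dB(A).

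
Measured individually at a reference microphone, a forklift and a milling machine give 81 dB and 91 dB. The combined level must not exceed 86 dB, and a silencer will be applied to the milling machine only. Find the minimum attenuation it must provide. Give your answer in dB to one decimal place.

6.7 dB

The untreated sources together contribute 10^(81/10) = 1.259e+08, i.e. 81.00 dB.
The limit corresponds to 10^(86/10) = 3.981e+08; subtracting the fixed part leaves 2.722e+08 for the milling machine, i.e. 84.35 dB.
Required insertion loss = 91 − 84.35 = 6.65 dB.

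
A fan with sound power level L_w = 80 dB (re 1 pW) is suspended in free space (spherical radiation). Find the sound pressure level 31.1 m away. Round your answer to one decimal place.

Free-field spherical radiation: L_p = L_w − 10·log₁₀(4π·r²), r = 31.1 m.
4π·r² = 1.215e+04 m², 10·log₁₀ of that is 40.847 dB.
L_p = 80 − 40.847 = 39.15 dB.

39.2 dB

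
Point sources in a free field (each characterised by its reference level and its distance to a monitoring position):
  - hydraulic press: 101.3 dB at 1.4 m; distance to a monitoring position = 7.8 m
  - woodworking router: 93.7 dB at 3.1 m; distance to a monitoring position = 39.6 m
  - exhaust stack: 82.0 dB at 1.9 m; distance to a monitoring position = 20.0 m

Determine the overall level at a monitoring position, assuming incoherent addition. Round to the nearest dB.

87 dB

Apply inverse-square spreading to bring every level to the receiver, then sum 10^(L/10).
hydraulic press: 101.3 − 20·log₁₀(7.8/1.4) = 101.3 − 14.92 = 86.38 dB.
woodworking router: 93.7 − 20·log₁₀(39.6/3.1) = 93.7 − 22.13 = 71.57 dB.
exhaust stack: 82.0 − 20·log₁₀(20.0/1.9) = 82.0 − 20.45 = 61.55 dB.
Σ 10^(L/10) = 4.504e+08 → L_total = 10·log₁₀(4.504e+08) = 86.54 dB.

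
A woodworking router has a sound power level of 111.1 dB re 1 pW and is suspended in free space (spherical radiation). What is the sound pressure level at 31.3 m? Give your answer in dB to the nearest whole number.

70 dB

Free-field spherical radiation: L_p = L_w − 10·log₁₀(4π·r²), r = 31.3 m.
4π·r² = 1.231e+04 m², 10·log₁₀ of that is 40.903 dB.
L_p = 111.1 − 40.903 = 70.20 dB.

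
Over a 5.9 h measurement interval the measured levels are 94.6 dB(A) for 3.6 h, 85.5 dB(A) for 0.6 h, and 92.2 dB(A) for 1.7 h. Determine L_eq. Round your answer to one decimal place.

93.6 dB(A)

L_eq = 10·log₁₀[(1/T)·Σ tᵢ·10^(Lᵢ/10)] with T = 5.9 h.
Σ tᵢ·10^(Lᵢ/10) = 3.6·10^(94.6/10) + 0.6·10^(85.5/10) + 1.7·10^(92.2/10) = 1.342e+10.
L_eq = 10·log₁₀(1.342e+10/5.9) = 93.57 dB(A).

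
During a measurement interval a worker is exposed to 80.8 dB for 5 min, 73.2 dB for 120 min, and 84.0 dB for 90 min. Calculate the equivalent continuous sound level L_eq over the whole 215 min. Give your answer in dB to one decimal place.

The energy average is taken in the linear domain: L_eq = 10·log₁₀[(Σ tᵢ·10^(Lᵢ/10))/T], T = 215 min.
Σ tᵢ·10^(Lᵢ/10) = 5·10^(80.8/10) + 120·10^(73.2/10) + 90·10^(84.0/10) = 2.572e+10.
L_eq = 10·log₁₀(2.572e+10/215) = 80.78 dB.

80.8 dB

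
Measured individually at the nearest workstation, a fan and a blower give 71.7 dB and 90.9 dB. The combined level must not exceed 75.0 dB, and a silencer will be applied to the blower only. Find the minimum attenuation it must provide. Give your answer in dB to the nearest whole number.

Everything except the blower sums to 10^(71.7/10) = 1.479e+07 in linear terms, 71.70 dB.
To meet 75.0 dB overall, the treated blower may contribute at most 10^(75.0/10) − 1.479e+07 = 1.683e+07, i.e. 72.26 dB.
So the blower must be reduced from 90.9 to 72.26 dB: IL = 18.64 dB.

19 dB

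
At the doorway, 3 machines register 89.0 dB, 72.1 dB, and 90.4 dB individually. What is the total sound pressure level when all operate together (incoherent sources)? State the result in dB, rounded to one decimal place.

92.8 dB

For uncorrelated sources the intensities add, so convert each level to linear form, sum, and take 10·log₁₀ of the total.
Σ 10^(L/10) = 10^(89.0/10) + 10^(72.1/10) + 10^(90.4/10) = 1.907e+09.
L_total = 10·log₁₀(1.907e+09) = 92.80 dB.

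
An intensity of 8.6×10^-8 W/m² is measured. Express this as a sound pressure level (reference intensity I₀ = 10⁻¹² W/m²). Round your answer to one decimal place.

Dividing by I₀ shifts the exponent by 12: I/I₀ = 8.6×10^4.
L = 10·(0.9345 + 4) = 49.34 dB.

49.3 dB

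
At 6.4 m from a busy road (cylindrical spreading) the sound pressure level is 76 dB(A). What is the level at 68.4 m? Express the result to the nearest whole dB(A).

66 dB(A)

Line-source attenuation: ΔL = 10·log₁₀(r₂/r₁) = 10·log₁₀(68.4/6.4) = 10.289 dB.
L₂ = 76 − 10·log₁₀(68.4/6.4) = 76 − 10.289 = 65.71 dB(A).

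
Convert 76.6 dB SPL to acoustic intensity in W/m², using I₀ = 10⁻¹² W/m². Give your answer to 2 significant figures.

4.6e-05 W/m²

I/I₀ = 10^(76.6/10) = 4.571e+07, so I = 4.571e+07 × 10⁻¹² W/m².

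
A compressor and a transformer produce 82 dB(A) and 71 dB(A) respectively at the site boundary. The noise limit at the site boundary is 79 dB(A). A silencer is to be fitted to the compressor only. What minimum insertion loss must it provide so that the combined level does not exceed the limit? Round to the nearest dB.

Fixed contribution from the other source: Σ 10^(L/10) = 10^(71/10) = 1.259e+07 (71.00 dB(A)).
The limit corresponds to 10^(79/10) = 7.943e+07; subtracting the fixed part leaves 6.684e+07 for the compressor, i.e. 78.25 dB(A).
So the compressor must be reduced from 82 to 78.25 dB(A): IL = 3.75 dB.

4 dB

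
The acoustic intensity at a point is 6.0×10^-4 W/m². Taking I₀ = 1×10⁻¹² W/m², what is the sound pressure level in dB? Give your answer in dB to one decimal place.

Dividing by I₀ shifts the exponent by 12: I/I₀ = 6.0×10^8.
L = 10·(0.7782 + 8) = 87.78 dB.

87.8 dB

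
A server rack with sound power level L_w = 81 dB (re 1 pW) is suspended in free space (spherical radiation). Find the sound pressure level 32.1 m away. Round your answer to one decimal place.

Free-field spherical radiation: L_p = L_w − 10·log₁₀(4π·r²), r = 32.1 m.
4π·r² = 1.295e+04 m², 10·log₁₀ of that is 41.122 dB.
L_p = 81 − 41.122 = 39.88 dB.

39.9 dB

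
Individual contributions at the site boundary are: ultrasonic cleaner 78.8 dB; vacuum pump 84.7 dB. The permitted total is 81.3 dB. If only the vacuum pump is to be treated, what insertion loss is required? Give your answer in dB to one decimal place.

7.0 dB

Fixed contribution from the other source: Σ 10^(L/10) = 10^(78.8/10) = 7.586e+07 (78.80 dB).
To meet 81.3 dB overall, the treated vacuum pump may contribute at most 10^(81.3/10) − 7.586e+07 = 5.904e+07, i.e. 77.71 dB.
So the vacuum pump must be reduced from 84.7 to 77.71 dB: IL = 6.99 dB.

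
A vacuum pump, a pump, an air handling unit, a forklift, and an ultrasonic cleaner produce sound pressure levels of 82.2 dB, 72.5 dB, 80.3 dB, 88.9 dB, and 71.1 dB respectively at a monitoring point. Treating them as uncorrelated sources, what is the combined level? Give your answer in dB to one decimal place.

Incoherent sources combine by intensity addition: L_total = 10·log₁₀(Σ 10^(L_i/10)).
Σ 10^(L/10) = 10^(82.2/10) + 10^(72.5/10) + 10^(80.3/10) + 10^(88.9/10) + 10^(71.1/10) = 1.080e+09.
L_total = 10·log₁₀(1.080e+09) = 90.33 dB.

90.3 dB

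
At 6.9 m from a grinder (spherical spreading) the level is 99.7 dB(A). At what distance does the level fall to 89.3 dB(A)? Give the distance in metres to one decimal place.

Point-source spreading drops the level by 20·log₁₀(r₂/r₁); inverting, r₂/r₁ = 10^(ΔL/20).
r₂ = 6.9·10^((99.7−89.3)/20) = 6.9·10^(10.4/20) = 22.85 m.

22.8 m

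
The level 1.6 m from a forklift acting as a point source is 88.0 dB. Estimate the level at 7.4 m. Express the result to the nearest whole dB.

75 dB

For a point source, L₂ = L₁ − 20·log₁₀(r₂/r₁).
L₂ = 88.0 − 20·log₁₀(7.4/1.6) = 88.0 − 13.302 = 74.70 dB.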